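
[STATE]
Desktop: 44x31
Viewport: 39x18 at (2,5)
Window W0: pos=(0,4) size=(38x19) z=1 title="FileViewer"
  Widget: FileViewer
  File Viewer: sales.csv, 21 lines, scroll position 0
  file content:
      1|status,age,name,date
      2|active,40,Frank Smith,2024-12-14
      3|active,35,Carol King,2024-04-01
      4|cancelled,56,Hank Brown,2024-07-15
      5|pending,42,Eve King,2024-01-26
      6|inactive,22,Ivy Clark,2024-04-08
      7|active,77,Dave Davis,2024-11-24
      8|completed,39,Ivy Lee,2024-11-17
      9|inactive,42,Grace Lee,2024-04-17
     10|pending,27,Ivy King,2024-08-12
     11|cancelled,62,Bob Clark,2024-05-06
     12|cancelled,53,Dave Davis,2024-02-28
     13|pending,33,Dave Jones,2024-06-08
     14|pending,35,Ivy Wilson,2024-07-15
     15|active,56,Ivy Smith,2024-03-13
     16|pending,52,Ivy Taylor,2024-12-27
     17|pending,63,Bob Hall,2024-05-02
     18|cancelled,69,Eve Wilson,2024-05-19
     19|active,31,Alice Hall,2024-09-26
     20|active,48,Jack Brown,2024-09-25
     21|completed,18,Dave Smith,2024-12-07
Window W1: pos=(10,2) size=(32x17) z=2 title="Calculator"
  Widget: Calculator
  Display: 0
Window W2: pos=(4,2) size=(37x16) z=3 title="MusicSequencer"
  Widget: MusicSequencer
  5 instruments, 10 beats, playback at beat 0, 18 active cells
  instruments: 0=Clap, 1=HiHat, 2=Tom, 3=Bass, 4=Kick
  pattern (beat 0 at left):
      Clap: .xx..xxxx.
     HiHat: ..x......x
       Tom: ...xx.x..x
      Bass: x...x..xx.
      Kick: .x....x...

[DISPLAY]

Fi┃      ▼123456789                   ┃
──┃  Clap·██··████·                   ┃
ta┃ HiHat··█······█                   ┃
ct┃   Tom···██·█··█                   ┃
ct┃  Bass█···█··██·                   ┃
an┃  Kick·█····█···                   ┃
en┃                                   ┃
na┃                                   ┃
ct┃                                   ┃
om┃                                   ┃
na┃                                   ┃
en┃                                   ┃
an┗━━━━━━━━━━━━━━━━━━━━━━━━━━━━━━━━━━━┛
ancelled┗━━━━━━━━━━━━━━━━━━━━━━━━━━━━━━
ending,33,Dave Jones,2024-06-08   ░┃   
ending,35,Ivy Wilson,2024-07-15   ░┃   
ctive,56,Ivy Smith,2024-03-13     ▼┃   
━━━━━━━━━━━━━━━━━━━━━━━━━━━━━━━━━━━┛   


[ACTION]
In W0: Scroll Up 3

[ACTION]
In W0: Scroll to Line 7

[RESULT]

Fi┃      ▼123456789                   ┃
──┃  Clap·██··████·                   ┃
ct┃ HiHat··█······█                   ┃
om┃   Tom···██·█··█                   ┃
na┃  Bass█···█··██·                   ┃
en┃  Kick·█····█···                   ┃
an┃                                   ┃
an┃                                   ┃
en┃                                   ┃
en┃                                   ┃
ct┃                                   ┃
en┃                                   ┃
en┗━━━━━━━━━━━━━━━━━━━━━━━━━━━━━━━━━━━┛
ancelled┗━━━━━━━━━━━━━━━━━━━━━━━━━━━━━━
ctive,31,Alice Hall,2024-09-26    ░┃   
ctive,48,Jack Brown,2024-09-25    █┃   
ompleted,18,Dave Smith,2024-12-07 ▼┃   
━━━━━━━━━━━━━━━━━━━━━━━━━━━━━━━━━━━┛   


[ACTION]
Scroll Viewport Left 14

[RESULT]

┃ Fi┃      ▼123456789                  
┠───┃  Clap·██··████·                  
┃act┃ HiHat··█······█                  
┃com┃   Tom···██·█··█                  
┃ina┃  Bass█···█··██·                  
┃pen┃  Kick·█····█···                  
┃can┃                                  
┃can┃                                  
┃pen┃                                  
┃pen┃                                  
┃act┃                                  
┃pen┃                                  
┃pen┗━━━━━━━━━━━━━━━━━━━━━━━━━━━━━━━━━━
┃cancelled┗━━━━━━━━━━━━━━━━━━━━━━━━━━━━
┃active,31,Alice Hall,2024-09-26    ░┃ 
┃active,48,Jack Brown,2024-09-25    █┃ 
┃completed,18,Dave Smith,2024-12-07 ▼┃ 
┗━━━━━━━━━━━━━━━━━━━━━━━━━━━━━━━━━━━━┛ 


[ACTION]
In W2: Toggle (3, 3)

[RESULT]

┃ Fi┃      ▼123456789                  
┠───┃  Clap·██··████·                  
┃act┃ HiHat··█······█                  
┃com┃   Tom···██·█··█                  
┃ina┃  Bass█··██··██·                  
┃pen┃  Kick·█····█···                  
┃can┃                                  
┃can┃                                  
┃pen┃                                  
┃pen┃                                  
┃act┃                                  
┃pen┃                                  
┃pen┗━━━━━━━━━━━━━━━━━━━━━━━━━━━━━━━━━━
┃cancelled┗━━━━━━━━━━━━━━━━━━━━━━━━━━━━
┃active,31,Alice Hall,2024-09-26    ░┃ 
┃active,48,Jack Brown,2024-09-25    █┃ 
┃completed,18,Dave Smith,2024-12-07 ▼┃ 
┗━━━━━━━━━━━━━━━━━━━━━━━━━━━━━━━━━━━━┛ 


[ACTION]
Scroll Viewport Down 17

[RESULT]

┃pen┃                                  
┃pen┃                                  
┃act┃                                  
┃pen┃                                  
┃pen┗━━━━━━━━━━━━━━━━━━━━━━━━━━━━━━━━━━
┃cancelled┗━━━━━━━━━━━━━━━━━━━━━━━━━━━━
┃active,31,Alice Hall,2024-09-26    ░┃ 
┃active,48,Jack Brown,2024-09-25    █┃ 
┃completed,18,Dave Smith,2024-12-07 ▼┃ 
┗━━━━━━━━━━━━━━━━━━━━━━━━━━━━━━━━━━━━┛ 
                                       
                                       
                                       
                                       
                                       
                                       
                                       
                                       


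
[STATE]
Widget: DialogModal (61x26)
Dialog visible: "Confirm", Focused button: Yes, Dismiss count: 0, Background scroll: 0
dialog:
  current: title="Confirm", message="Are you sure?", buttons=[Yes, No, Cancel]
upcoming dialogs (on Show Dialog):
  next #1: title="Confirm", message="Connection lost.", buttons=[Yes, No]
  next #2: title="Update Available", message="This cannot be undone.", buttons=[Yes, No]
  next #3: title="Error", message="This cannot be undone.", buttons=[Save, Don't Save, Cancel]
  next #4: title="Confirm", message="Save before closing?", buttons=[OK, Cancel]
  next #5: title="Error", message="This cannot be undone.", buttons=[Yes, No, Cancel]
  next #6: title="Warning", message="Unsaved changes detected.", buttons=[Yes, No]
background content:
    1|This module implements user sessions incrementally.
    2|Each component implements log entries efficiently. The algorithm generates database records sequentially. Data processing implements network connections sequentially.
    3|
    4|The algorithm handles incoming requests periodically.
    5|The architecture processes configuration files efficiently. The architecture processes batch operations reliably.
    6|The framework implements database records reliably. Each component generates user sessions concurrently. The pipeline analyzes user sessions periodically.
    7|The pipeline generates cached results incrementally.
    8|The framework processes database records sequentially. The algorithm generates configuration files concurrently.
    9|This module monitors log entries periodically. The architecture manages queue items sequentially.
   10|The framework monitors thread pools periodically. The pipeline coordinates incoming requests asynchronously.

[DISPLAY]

This module implements user sessions incrementally.          
Each component implements log entries efficiently. The algori
                                                             
The algorithm handles incoming requests periodically.        
The architecture processes configuration files efficiently. T
The framework implements database records reliably. Each comp
The pipeline generates cached results incrementally.         
The framework processes database records sequentially. The al
This module monitors log entries periodically. The architectu
The framework monitors thread pools periodically. The pipelin
                   ┌─────────────────────┐                   
                   │       Confirm       │                   
                   │    Are you sure?    │                   
                   │ [Yes]  No   Cancel  │                   
                   └─────────────────────┘                   
                                                             
                                                             
                                                             
                                                             
                                                             
                                                             
                                                             
                                                             
                                                             
                                                             
                                                             


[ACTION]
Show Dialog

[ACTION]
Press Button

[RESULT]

This module implements user sessions incrementally.          
Each component implements log entries efficiently. The algori
                                                             
The algorithm handles incoming requests periodically.        
The architecture processes configuration files efficiently. T
The framework implements database records reliably. Each comp
The pipeline generates cached results incrementally.         
The framework processes database records sequentially. The al
This module monitors log entries periodically. The architectu
The framework monitors thread pools periodically. The pipelin
                                                             
                                                             
                                                             
                                                             
                                                             
                                                             
                                                             
                                                             
                                                             
                                                             
                                                             
                                                             
                                                             
                                                             
                                                             
                                                             


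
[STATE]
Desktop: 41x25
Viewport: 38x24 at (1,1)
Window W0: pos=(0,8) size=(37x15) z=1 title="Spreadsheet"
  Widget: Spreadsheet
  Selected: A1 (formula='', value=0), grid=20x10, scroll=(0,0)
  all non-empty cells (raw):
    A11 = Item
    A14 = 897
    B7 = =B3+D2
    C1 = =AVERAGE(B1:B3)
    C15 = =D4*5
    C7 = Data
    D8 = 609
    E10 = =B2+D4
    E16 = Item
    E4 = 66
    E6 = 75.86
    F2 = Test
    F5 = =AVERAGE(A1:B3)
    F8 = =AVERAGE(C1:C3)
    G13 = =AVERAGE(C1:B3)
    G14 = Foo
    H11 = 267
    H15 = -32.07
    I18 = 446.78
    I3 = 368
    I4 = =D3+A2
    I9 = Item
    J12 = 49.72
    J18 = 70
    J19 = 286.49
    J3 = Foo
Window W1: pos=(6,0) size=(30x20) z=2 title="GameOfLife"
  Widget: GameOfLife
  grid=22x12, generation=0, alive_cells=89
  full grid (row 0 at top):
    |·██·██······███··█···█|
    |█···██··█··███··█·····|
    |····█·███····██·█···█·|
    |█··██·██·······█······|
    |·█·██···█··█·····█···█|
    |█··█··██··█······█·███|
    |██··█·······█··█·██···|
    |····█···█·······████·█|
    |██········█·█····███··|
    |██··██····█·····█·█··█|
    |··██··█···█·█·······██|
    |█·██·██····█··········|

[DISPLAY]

     ┃ GameOfLife                 ┃   
     ┠────────────────────────────┨   
     ┃Gen: 0                      ┃   
     ┃·██·██······███··█···█      ┃   
     ┃█···██··█··███··█·····      ┃   
     ┃····█·███····██·█···█·      ┃   
     ┃█··██·██·······█······      ┃   
━━━━━┃·█·██···█··█·····█···█      ┃┓  
 Spre┃█··█··██··█······█·███      ┃┃  
─────┃██··█·······█··█·██···      ┃┨  
A1:  ┃····█···█·······████·█      ┃┃  
     ┃██········█·█····███··      ┃┃  
-----┃██··██····█·····█·█··█      ┃┃  
  1  ┃··██··█···█·█·······██      ┃┃  
  2  ┃█·██·██····█··········      ┃┃  
  3  ┃                            ┃┃  
  4  ┃                            ┃┃  
  5  ┃                            ┃┃  
  6  ┗━━━━━━━━━━━━━━━━━━━━━━━━━━━━┛┃  
  7        0       0Data           ┃  
  8        0       0       0     60┃  
━━━━━━━━━━━━━━━━━━━━━━━━━━━━━━━━━━━┛  
                                      
                                      


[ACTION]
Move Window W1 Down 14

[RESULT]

                                      
                                      
                                      
                                      
     ┏━━━━━━━━━━━━━━━━━━━━━━━━━━━━┓   
     ┃ GameOfLife                 ┃   
     ┠────────────────────────────┨   
━━━━━┃Gen: 0                      ┃┓  
 Spre┃·██·██······███··█···█      ┃┃  
─────┃█···██··█··███··█·····      ┃┨  
A1:  ┃····█·███····██·█···█·      ┃┃  
     ┃█··██·██·······█······      ┃┃  
-----┃·█·██···█··█·····█···█      ┃┃  
  1  ┃█··█··██··█······█·███      ┃┃  
  2  ┃██··█·······█··█·██···      ┃┃  
  3  ┃····█···█·······████·█      ┃┃  
  4  ┃██········█·█····███··      ┃┃  
  5  ┃██··██····█·····█·█··█      ┃┃  
  6  ┃··██··█···█·█·······██      ┃┃  
  7  ┃█·██·██····█··········      ┃┃  
  8  ┃                            ┃┃  
━━━━━┃                            ┃┛  
     ┃                            ┃   
     ┗━━━━━━━━━━━━━━━━━━━━━━━━━━━━┛   


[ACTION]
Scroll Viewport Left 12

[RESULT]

                                      
                                      
                                      
                                      
      ┏━━━━━━━━━━━━━━━━━━━━━━━━━━━━┓  
      ┃ GameOfLife                 ┃  
      ┠────────────────────────────┨  
┏━━━━━┃Gen: 0                      ┃┓ 
┃ Spre┃·██·██······███··█···█      ┃┃ 
┠─────┃█···██··█··███··█·····      ┃┨ 
┃A1:  ┃····█·███····██·█···█·      ┃┃ 
┃     ┃█··██·██·······█······      ┃┃ 
┃-----┃·█·██···█··█·····█···█      ┃┃ 
┃  1  ┃█··█··██··█······█·███      ┃┃ 
┃  2  ┃██··█·······█··█·██···      ┃┃ 
┃  3  ┃····█···█·······████·█      ┃┃ 
┃  4  ┃██········█·█····███··      ┃┃ 
┃  5  ┃██··██····█·····█·█··█      ┃┃ 
┃  6  ┃··██··█···█·█·······██      ┃┃ 
┃  7  ┃█·██·██····█··········      ┃┃ 
┃  8  ┃                            ┃┃ 
┗━━━━━┃                            ┃┛ 
      ┃                            ┃  
      ┗━━━━━━━━━━━━━━━━━━━━━━━━━━━━┛  


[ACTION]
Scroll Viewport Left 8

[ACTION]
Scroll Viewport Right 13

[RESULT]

                                      
                                      
                                      
                                      
   ┏━━━━━━━━━━━━━━━━━━━━━━━━━━━━┓     
   ┃ GameOfLife                 ┃     
   ┠────────────────────────────┨     
━━━┃Gen: 0                      ┃┓    
pre┃·██·██······███··█···█      ┃┃    
───┃█···██··█··███··█·····      ┃┨    
:  ┃····█·███····██·█···█·      ┃┃    
   ┃█··██·██·······█······      ┃┃    
---┃·█·██···█··█·····█···█      ┃┃    
1  ┃█··█··██··█······█·███      ┃┃    
2  ┃██··█·······█··█·██···      ┃┃    
3  ┃····█···█·······████·█      ┃┃    
4  ┃██········█·█····███··      ┃┃    
5  ┃██··██····█·····█·█··█      ┃┃    
6  ┃··██··█···█·█·······██      ┃┃    
7  ┃█·██·██····█··········      ┃┃    
8  ┃                            ┃┃    
━━━┃                            ┃┛    
   ┃                            ┃     
   ┗━━━━━━━━━━━━━━━━━━━━━━━━━━━━┛     


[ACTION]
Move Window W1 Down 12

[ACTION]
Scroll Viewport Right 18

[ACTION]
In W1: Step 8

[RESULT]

                                      
                                      
                                      
                                      
   ┏━━━━━━━━━━━━━━━━━━━━━━━━━━━━┓     
   ┃ GameOfLife                 ┃     
   ┠────────────────────────────┨     
━━━┃Gen: 8                      ┃┓    
pre┃·············█········      ┃┃    
───┃·············██·······      ┃┨    
:  ┃·██··········█·█······      ┃┃    
   ┃█···█··········█······      ┃┃    
---┃·█··█·········█·······      ┃┃    
1  ┃··█···██··············      ┃┃    
2  ┃····████···█··········      ┃┃    
3  ┃···█······███·········      ┃┃    
4  ┃···█·██·····██········      ┃┃    
5  ┃···█·██·····███·····██      ┃┃    
6  ┃·█···█·······█······██      ┃┃    
7  ┃·████·······█·········      ┃┃    
8  ┃                            ┃┃    
━━━┃                            ┃┛    
   ┃                            ┃     
   ┗━━━━━━━━━━━━━━━━━━━━━━━━━━━━┛     


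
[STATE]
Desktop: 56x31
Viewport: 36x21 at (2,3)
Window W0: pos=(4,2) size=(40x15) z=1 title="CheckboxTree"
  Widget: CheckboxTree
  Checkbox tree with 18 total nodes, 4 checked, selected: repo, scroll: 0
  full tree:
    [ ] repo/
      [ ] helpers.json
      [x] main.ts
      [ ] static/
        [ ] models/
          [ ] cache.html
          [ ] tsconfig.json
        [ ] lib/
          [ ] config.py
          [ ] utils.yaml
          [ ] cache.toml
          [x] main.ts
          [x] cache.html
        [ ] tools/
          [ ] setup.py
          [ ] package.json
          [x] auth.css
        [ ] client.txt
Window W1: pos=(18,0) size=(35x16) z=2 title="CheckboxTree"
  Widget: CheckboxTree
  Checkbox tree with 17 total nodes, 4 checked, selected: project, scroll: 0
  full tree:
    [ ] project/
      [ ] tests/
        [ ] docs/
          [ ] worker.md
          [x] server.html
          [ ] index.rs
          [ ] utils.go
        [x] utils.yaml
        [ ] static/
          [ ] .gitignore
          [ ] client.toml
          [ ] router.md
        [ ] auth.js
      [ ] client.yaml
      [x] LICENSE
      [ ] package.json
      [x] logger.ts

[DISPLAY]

  ┃ CheckboxTree┃>[-] project/      
  ┠─────────────┃   [-] tests/      
  ┃>[-] repo/   ┃     [-] docs/     
  ┃   [ ] helper┃       [ ] worker.m
  ┃   [x] main.t┃       [x] server.h
  ┃   [-] static┃       [ ] index.rs
  ┃     [ ] mode┃       [ ] utils.go
  ┃       [ ] ca┃     [x] utils.yaml
  ┃       [ ] ts┃     [ ] static/   
  ┃     [-] lib/┃       [ ] .gitigno
  ┃       [ ] co┃       [ ] client.t
  ┃       [ ] ut┃       [ ] router.m
  ┃       [ ] ca┗━━━━━━━━━━━━━━━━━━━
  ┗━━━━━━━━━━━━━━━━━━━━━━━━━━━━━━━━━
                                    
                                    
                                    
                                    
                                    
                                    
                                    


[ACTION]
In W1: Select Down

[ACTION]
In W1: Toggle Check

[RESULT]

  ┃ CheckboxTree┃ [-] project/      
  ┠─────────────┃>  [x] tests/      
  ┃>[-] repo/   ┃     [x] docs/     
  ┃   [ ] helper┃       [x] worker.m
  ┃   [x] main.t┃       [x] server.h
  ┃   [-] static┃       [x] index.rs
  ┃     [ ] mode┃       [x] utils.go
  ┃       [ ] ca┃     [x] utils.yaml
  ┃       [ ] ts┃     [x] static/   
  ┃     [-] lib/┃       [x] .gitigno
  ┃       [ ] co┃       [x] client.t
  ┃       [ ] ut┃       [x] router.m
  ┃       [ ] ca┗━━━━━━━━━━━━━━━━━━━
  ┗━━━━━━━━━━━━━━━━━━━━━━━━━━━━━━━━━
                                    
                                    
                                    
                                    
                                    
                                    
                                    


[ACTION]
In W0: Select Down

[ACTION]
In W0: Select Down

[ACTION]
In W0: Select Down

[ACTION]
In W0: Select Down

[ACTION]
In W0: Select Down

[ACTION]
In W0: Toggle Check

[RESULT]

  ┃ CheckboxTree┃ [-] project/      
  ┠─────────────┃>  [x] tests/      
  ┃ [-] repo/   ┃     [x] docs/     
  ┃   [ ] helper┃       [x] worker.m
  ┃   [x] main.t┃       [x] server.h
  ┃   [-] static┃       [x] index.rs
  ┃     [-] mode┃       [x] utils.go
  ┃>      [x] ca┃     [x] utils.yaml
  ┃       [ ] ts┃     [x] static/   
  ┃     [-] lib/┃       [x] .gitigno
  ┃       [ ] co┃       [x] client.t
  ┃       [ ] ut┃       [x] router.m
  ┃       [ ] ca┗━━━━━━━━━━━━━━━━━━━
  ┗━━━━━━━━━━━━━━━━━━━━━━━━━━━━━━━━━
                                    
                                    
                                    
                                    
                                    
                                    
                                    


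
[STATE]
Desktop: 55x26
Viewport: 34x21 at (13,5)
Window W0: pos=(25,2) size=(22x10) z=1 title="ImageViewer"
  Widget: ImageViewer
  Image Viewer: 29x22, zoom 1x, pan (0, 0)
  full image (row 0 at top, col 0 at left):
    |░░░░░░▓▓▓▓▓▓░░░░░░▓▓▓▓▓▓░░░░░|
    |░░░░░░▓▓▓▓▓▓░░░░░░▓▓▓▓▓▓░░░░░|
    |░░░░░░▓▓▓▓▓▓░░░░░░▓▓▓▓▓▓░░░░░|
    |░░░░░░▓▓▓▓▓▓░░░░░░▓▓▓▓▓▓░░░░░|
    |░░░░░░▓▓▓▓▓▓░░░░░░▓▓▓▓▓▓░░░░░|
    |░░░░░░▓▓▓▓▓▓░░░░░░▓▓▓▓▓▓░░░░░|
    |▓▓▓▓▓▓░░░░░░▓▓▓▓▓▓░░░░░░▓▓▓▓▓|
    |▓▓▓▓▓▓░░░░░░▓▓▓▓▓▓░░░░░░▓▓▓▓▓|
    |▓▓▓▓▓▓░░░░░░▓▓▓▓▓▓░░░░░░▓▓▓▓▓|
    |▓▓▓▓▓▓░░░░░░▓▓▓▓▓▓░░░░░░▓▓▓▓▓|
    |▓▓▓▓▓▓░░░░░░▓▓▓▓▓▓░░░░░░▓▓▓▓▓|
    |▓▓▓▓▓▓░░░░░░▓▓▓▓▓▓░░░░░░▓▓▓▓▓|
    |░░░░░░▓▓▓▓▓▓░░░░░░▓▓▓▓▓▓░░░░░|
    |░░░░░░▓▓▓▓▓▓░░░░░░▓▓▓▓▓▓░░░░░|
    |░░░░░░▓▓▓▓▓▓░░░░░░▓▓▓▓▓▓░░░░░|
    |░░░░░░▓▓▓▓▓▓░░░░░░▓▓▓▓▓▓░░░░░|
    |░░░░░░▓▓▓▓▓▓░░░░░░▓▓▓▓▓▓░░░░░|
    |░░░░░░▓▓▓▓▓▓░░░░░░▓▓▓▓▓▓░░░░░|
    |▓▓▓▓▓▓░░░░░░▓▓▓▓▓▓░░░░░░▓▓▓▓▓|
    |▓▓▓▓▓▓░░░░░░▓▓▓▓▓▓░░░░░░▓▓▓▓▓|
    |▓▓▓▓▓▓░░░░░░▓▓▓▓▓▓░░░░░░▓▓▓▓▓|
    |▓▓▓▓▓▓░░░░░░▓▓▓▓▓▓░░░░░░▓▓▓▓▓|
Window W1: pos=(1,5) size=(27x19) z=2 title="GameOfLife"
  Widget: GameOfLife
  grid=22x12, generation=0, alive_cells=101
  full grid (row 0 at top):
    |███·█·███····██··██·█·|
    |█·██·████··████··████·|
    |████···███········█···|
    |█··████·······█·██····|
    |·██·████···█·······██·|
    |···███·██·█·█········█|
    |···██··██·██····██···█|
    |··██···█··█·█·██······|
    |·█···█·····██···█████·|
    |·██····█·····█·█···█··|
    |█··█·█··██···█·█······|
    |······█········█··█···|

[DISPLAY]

━━━━━━━━━━━━━━┓░░░░▓▓▓▓▓▓░░░░░░▓▓┃
              ┃░░░░▓▓▓▓▓▓░░░░░░▓▓┃
──────────────┨░░░░▓▓▓▓▓▓░░░░░░▓▓┃
              ┃░░░░▓▓▓▓▓▓░░░░░░▓▓┃
··██··██·█·   ┃░░░░▓▓▓▓▓▓░░░░░░▓▓┃
████··████·   ┃░░░░▓▓▓▓▓▓░░░░░░▓▓┃
·······█···   ┃━━━━━━━━━━━━━━━━━━┛
···█·██····   ┃                   
█·······██·   ┃                   
·█········█   ┃                   
█····██···█   ┃                   
·█·██······   ┃                   
██···█████·   ┃                   
··█·█···█··   ┃                   
··█·█······   ┃                   
····█··█···   ┃                   
              ┃                   
              ┃                   
━━━━━━━━━━━━━━┛                   
                                  
                                  


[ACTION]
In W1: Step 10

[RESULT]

━━━━━━━━━━━━━━┓░░░░▓▓▓▓▓▓░░░░░░▓▓┃
              ┃░░░░▓▓▓▓▓▓░░░░░░▓▓┃
──────────────┨░░░░▓▓▓▓▓▓░░░░░░▓▓┃
              ┃░░░░▓▓▓▓▓▓░░░░░░▓▓┃
·█·········   ┃░░░░▓▓▓▓▓▓░░░░░░▓▓┃
██·········   ┃░░░░▓▓▓▓▓▓░░░░░░▓▓┃
··█········   ┃━━━━━━━━━━━━━━━━━━┛
█··········   ┃                   
···········   ┃                   
··████·····   ┃                   
··█·██·····   ┃                   
····██·····   ┃                   
···········   ┃                   
···········   ┃                   
···········   ┃                   
···········   ┃                   
              ┃                   
              ┃                   
━━━━━━━━━━━━━━┛                   
                                  
                                  


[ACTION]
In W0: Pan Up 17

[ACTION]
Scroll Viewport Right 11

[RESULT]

━━━━━━┓░░░░▓▓▓▓▓▓░░░░░░▓▓┃        
      ┃░░░░▓▓▓▓▓▓░░░░░░▓▓┃        
──────┨░░░░▓▓▓▓▓▓░░░░░░▓▓┃        
      ┃░░░░▓▓▓▓▓▓░░░░░░▓▓┃        
···   ┃░░░░▓▓▓▓▓▓░░░░░░▓▓┃        
···   ┃░░░░▓▓▓▓▓▓░░░░░░▓▓┃        
···   ┃━━━━━━━━━━━━━━━━━━┛        
···   ┃                           
···   ┃                           
···   ┃                           
···   ┃                           
···   ┃                           
···   ┃                           
···   ┃                           
···   ┃                           
···   ┃                           
      ┃                           
      ┃                           
━━━━━━┛                           
                                  
                                  


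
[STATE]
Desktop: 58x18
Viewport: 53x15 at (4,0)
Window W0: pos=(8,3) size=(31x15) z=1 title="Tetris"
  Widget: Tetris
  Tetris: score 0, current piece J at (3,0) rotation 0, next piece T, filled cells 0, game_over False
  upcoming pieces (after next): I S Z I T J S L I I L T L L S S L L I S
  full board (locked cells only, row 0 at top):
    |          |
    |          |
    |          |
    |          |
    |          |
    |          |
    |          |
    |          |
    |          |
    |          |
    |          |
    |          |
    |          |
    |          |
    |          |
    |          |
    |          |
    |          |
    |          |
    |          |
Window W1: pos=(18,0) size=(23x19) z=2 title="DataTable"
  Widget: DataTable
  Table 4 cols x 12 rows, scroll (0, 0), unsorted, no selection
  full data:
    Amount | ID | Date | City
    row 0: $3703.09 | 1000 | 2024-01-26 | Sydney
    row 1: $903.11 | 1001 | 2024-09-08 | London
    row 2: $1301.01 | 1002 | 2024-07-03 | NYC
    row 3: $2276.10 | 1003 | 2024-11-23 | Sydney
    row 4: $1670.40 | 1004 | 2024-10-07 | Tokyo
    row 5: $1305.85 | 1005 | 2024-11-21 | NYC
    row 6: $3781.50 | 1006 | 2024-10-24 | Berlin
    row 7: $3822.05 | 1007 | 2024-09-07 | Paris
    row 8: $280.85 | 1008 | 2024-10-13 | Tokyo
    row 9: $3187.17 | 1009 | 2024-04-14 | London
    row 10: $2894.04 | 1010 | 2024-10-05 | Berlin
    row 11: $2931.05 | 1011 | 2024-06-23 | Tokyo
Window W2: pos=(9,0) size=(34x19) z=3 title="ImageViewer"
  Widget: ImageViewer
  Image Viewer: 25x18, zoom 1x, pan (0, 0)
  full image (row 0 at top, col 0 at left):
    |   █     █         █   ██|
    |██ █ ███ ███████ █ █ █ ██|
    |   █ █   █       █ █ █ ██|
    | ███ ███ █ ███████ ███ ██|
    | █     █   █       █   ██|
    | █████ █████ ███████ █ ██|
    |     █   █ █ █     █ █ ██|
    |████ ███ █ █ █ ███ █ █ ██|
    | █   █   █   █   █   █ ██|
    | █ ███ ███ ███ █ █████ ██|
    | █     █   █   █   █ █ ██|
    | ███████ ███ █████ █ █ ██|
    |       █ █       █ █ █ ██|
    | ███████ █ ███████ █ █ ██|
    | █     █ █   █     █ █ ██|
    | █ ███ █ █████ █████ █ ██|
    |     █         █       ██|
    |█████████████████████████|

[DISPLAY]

     ┏━━━━━━━━━━━━━━━━━━━━━━━━━━━━━━━━┓              
     ┃ ImageViewer                    ┃              
     ┠────────────────────────────────┨              
    ┏┃   █     █         █   ██       ┃              
    ┃┃██ █ ███ ███████ █ █ █ ██       ┃              
    ┠┃   █ █   █       █ █ █ ██       ┃              
    ┃┃ ███ ███ █ ███████ ███ ██       ┃              
    ┃┃ █     █   █       █   ██       ┃              
    ┃┃ █████ █████ ███████ █ ██       ┃              
    ┃┃     █   █ █ █     █ █ ██       ┃              
    ┃┃████ ███ █ █ █ ███ █ █ ██       ┃              
    ┃┃ █   █   █   █   █   █ ██       ┃              
    ┃┃ █ ███ ███ ███ █ █████ ██       ┃              
    ┃┃ █     █   █   █   █ █ ██       ┃              
    ┃┃ ███████ ███ █████ █ █ ██       ┃              


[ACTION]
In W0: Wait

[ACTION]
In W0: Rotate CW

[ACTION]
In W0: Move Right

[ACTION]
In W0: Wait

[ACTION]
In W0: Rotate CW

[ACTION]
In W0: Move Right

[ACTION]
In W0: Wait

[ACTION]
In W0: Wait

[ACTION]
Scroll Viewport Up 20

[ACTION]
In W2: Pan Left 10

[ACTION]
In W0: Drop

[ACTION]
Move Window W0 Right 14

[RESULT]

     ┏━━━━━━━━━━━━━━━━━━━━━━━━━━━━━━━━┓              
     ┃ ImageViewer                    ┃              
     ┠────────────────────────────────┨              
     ┃   █     █         █   ██       ┃━━━━━━━━━┓    
     ┃██ █ ███ ███████ █ █ █ ██       ┃         ┃    
     ┃   █ █   █       █ █ █ ██       ┃─────────┨    
     ┃ ███ ███ █ ███████ ███ ██       ┃         ┃    
     ┃ █     █   █       █   ██       ┃         ┃    
     ┃ █████ █████ ███████ █ ██       ┃         ┃    
     ┃     █   █ █ █     █ █ ██       ┃         ┃    
     ┃████ ███ █ █ █ ███ █ █ ██       ┃         ┃    
     ┃ █   █   █   █   █   █ ██       ┃         ┃    
     ┃ █ ███ ███ ███ █ █████ ██       ┃         ┃    
     ┃ █     █   █   █   █ █ ██       ┃         ┃    
     ┃ ███████ ███ █████ █ █ ██       ┃         ┃    


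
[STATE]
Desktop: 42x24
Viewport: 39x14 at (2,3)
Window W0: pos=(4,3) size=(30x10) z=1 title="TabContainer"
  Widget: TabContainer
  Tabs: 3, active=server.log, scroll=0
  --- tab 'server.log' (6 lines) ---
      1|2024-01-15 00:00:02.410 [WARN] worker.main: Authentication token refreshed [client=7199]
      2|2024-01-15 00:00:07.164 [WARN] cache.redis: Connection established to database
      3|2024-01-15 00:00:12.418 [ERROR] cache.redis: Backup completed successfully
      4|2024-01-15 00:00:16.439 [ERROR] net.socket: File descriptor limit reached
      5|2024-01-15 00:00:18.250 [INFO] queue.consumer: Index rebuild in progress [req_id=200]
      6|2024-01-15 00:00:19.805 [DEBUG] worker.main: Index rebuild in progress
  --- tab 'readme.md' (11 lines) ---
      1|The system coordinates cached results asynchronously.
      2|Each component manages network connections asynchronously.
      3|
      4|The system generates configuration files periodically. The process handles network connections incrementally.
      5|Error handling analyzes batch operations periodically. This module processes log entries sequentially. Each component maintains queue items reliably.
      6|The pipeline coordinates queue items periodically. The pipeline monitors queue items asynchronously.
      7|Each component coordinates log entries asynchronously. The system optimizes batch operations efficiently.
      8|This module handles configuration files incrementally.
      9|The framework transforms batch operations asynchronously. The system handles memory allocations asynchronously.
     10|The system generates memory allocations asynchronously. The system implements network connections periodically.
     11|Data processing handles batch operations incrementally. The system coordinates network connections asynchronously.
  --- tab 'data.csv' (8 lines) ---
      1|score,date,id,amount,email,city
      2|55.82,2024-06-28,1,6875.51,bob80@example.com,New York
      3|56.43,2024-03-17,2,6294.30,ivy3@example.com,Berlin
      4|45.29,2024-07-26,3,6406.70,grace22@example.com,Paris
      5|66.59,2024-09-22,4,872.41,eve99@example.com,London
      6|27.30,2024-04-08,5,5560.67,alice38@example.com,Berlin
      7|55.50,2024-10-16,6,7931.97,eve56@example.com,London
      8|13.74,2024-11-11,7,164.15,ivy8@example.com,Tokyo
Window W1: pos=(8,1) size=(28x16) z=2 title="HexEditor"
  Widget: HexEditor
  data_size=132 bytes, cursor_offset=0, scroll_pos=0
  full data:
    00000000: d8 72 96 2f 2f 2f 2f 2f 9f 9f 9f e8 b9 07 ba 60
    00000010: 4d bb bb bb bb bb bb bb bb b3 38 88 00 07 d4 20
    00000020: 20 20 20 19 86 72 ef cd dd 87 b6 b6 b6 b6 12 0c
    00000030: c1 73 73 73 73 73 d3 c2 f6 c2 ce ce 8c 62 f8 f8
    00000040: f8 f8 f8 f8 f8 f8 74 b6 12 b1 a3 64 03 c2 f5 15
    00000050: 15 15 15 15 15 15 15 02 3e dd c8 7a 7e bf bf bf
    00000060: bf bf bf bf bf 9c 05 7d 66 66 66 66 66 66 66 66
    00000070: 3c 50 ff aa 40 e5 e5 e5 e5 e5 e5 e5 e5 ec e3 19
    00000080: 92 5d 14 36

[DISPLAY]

  ┏━━━┠──────────────────────────┨     
  ┃ Ta┃00000000  D8 72 96 2f 2f 2┃     
  ┠───┃00000010  4d bb bb bb bb b┃     
  ┃[se┃00000020  20 20 20 19 86 7┃     
  ┃───┃00000030  c1 73 73 73 73 7┃     
  ┃202┃00000040  f8 f8 f8 f8 f8 f┃     
  ┃202┃00000050  15 15 15 15 15 1┃     
  ┃202┃00000060  bf bf bf bf bf 9┃     
  ┃202┃00000070  3c 50 ff aa 40 e┃     
  ┗━━━┃00000080  92 5d 14 36     ┃     
      ┃                          ┃     
      ┃                          ┃     
      ┃                          ┃     
      ┗━━━━━━━━━━━━━━━━━━━━━━━━━━┛     


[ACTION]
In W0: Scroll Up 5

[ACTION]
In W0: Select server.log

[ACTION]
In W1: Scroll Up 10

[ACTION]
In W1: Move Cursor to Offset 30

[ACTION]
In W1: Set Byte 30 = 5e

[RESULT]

  ┏━━━┠──────────────────────────┨     
  ┃ Ta┃00000000  d8 72 96 2f 2f 2┃     
  ┠───┃00000010  4d bb bb bb bb b┃     
  ┃[se┃00000020  20 20 20 19 86 7┃     
  ┃───┃00000030  c1 73 73 73 73 7┃     
  ┃202┃00000040  f8 f8 f8 f8 f8 f┃     
  ┃202┃00000050  15 15 15 15 15 1┃     
  ┃202┃00000060  bf bf bf bf bf 9┃     
  ┃202┃00000070  3c 50 ff aa 40 e┃     
  ┗━━━┃00000080  92 5d 14 36     ┃     
      ┃                          ┃     
      ┃                          ┃     
      ┃                          ┃     
      ┗━━━━━━━━━━━━━━━━━━━━━━━━━━┛     
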